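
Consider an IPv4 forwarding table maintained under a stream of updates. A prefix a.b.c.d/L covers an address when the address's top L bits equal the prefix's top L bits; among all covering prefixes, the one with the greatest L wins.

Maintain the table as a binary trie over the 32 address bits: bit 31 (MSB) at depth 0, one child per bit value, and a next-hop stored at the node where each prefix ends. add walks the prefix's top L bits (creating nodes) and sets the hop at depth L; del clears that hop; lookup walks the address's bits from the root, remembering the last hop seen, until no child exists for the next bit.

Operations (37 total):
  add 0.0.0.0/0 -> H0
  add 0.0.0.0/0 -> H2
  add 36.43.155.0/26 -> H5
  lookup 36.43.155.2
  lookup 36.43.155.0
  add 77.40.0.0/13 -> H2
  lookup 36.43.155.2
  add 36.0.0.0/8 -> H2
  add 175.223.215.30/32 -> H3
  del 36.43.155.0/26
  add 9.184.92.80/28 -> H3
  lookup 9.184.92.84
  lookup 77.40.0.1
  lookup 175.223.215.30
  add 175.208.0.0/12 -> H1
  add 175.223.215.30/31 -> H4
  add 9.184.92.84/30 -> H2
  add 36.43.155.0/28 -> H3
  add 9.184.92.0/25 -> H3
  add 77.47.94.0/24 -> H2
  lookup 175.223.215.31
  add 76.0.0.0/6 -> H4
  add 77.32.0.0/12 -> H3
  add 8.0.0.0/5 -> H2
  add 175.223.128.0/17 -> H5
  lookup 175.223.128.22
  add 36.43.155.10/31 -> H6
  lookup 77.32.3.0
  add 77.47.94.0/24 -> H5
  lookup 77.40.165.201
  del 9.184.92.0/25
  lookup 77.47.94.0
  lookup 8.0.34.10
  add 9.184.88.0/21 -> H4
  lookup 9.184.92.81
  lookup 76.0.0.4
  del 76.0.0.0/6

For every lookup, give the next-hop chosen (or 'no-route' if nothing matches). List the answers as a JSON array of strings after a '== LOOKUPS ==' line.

Process each operation:
  + 0.0.0.0/0 (H0) depth=0
  + 0.0.0.0/0 (H2) depth=0
  + 36.43.155.0/26 (H5) depth=26
  lookup 36.43.155.2: bits 00100100001010111001101100 walk d0:H2→d1:-→d2:-→d3:-→d4:-→d5:-→d6:-→d7:-→d8:-→d9:-→d10:-→d11:-→d12:-→d13:-→d14:-→d15:-→d16:-→d17:-→d18:-→d19:-→d20:-→d21:-→d22:-→d23:-→d24:-→d25:-→d26:H5 -> H5
  lookup 36.43.155.0: bits 00100100001010111001101100 walk d0:H2→d1:-→d2:-→d3:-→d4:-→d5:-→d6:-→d7:-→d8:-→d9:-→d10:-→d11:-→d12:-→d13:-→d14:-→d15:-→d16:-→d17:-→d18:-→d19:-→d20:-→d21:-→d22:-→d23:-→d24:-→d25:-→d26:H5 -> H5
  + 77.40.0.0/13 (H2) depth=13
  lookup 36.43.155.2: bits 00100100001010111001101100 walk d0:H2→d1:-→d2:-→d3:-→d4:-→d5:-→d6:-→d7:-→d8:-→d9:-→d10:-→d11:-→d12:-→d13:-→d14:-→d15:-→d16:-→d17:-→d18:-→d19:-→d20:-→d21:-→d22:-→d23:-→d24:-→d25:-→d26:H5 -> H5
  + 36.0.0.0/8 (H2) depth=8
  + 175.223.215.30/32 (H3) depth=32
  - 36.43.155.0/26 clear@26
  + 9.184.92.80/28 (H3) depth=28
  lookup 9.184.92.84: bits 0000100110111000010111000101 walk d0:H2→d1:-→d2:-→d3:-→d4:-→d5:-→d6:-→d7:-→d8:-→d9:-→d10:-→d11:-→d12:-→d13:-→d14:-→d15:-→d16:-→d17:-→d18:-→d19:-→d20:-→d21:-→d22:-→d23:-→d24:-→d25:-→d26:-→d27:-→d28:H3 -> H3
  lookup 77.40.0.1: bits 0100110100101 walk d0:H2→d1:-→d2:-→d3:-→d4:-→d5:-→d6:-→d7:-→d8:-→d9:-→d10:-→d11:-→d12:-→d13:H2 -> H2
  lookup 175.223.215.30: bits 10101111110111111101011100011110 walk d0:H2→d1:-→d2:-→d3:-→d4:-→d5:-→d6:-→d7:-→d8:-→d9:-→d10:-→d11:-→d12:-→d13:-→d14:-→d15:-→d16:-→d17:-→d18:-→d19:-→d20:-→d21:-→d22:-→d23:-→d24:-→d25:-→d26:-→d27:-→d28:-→d29:-→d30:-→d31:-→d32:H3 -> H3
  + 175.208.0.0/12 (H1) depth=12
  + 175.223.215.30/31 (H4) depth=31
  + 9.184.92.84/30 (H2) depth=30
  + 36.43.155.0/28 (H3) depth=28
  + 9.184.92.0/25 (H3) depth=25
  + 77.47.94.0/24 (H2) depth=24
  lookup 175.223.215.31: bits 1010111111011111110101110001111 walk d0:H2→d1:-→d2:-→d3:-→d4:-→d5:-→d6:-→d7:-→d8:-→d9:-→d10:-→d11:-→d12:H1→d13:-→d14:-→d15:-→d16:-→d17:-→d18:-→d19:-→d20:-→d21:-→d22:-→d23:-→d24:-→d25:-→d26:-→d27:-→d28:-→d29:-→d30:-→d31:H4 -> H4
  + 76.0.0.0/6 (H4) depth=6
  + 77.32.0.0/12 (H3) depth=12
  + 8.0.0.0/5 (H2) depth=5
  + 175.223.128.0/17 (H5) depth=17
  lookup 175.223.128.22: bits 10101111110111111 walk d0:H2→d1:-→d2:-→d3:-→d4:-→d5:-→d6:-→d7:-→d8:-→d9:-→d10:-→d11:-→d12:H1→d13:-→d14:-→d15:-→d16:-→d17:H5 -> H5
  + 36.43.155.10/31 (H6) depth=31
  lookup 77.32.3.0: bits 010011010010 walk d0:H2→d1:-→d2:-→d3:-→d4:-→d5:-→d6:H4→d7:-→d8:-→d9:-→d10:-→d11:-→d12:H3 -> H3
  + 77.47.94.0/24 (H5) depth=24
  lookup 77.40.165.201: bits 0100110100101 walk d0:H2→d1:-→d2:-→d3:-→d4:-→d5:-→d6:H4→d7:-→d8:-→d9:-→d10:-→d11:-→d12:H3→d13:H2 -> H2
  - 9.184.92.0/25 clear@25
  lookup 77.47.94.0: bits 010011010010111101011110 walk d0:H2→d1:-→d2:-→d3:-→d4:-→d5:-→d6:H4→d7:-→d8:-→d9:-→d10:-→d11:-→d12:H3→d13:H2→d14:-→d15:-→d16:-→d17:-→d18:-→d19:-→d20:-→d21:-→d22:-→d23:-→d24:H5 -> H5
  lookup 8.0.34.10: bits 0000100 walk d0:H2→d1:-→d2:-→d3:-→d4:-→d5:H2→d6:-→d7:- -> H2
  + 9.184.88.0/21 (H4) depth=21
  lookup 9.184.92.81: bits 00001001101110000101110001010 walk d0:H2→d1:-→d2:-→d3:-→d4:-→d5:H2→d6:-→d7:-→d8:-→d9:-→d10:-→d11:-→d12:-→d13:-→d14:-→d15:-→d16:-→d17:-→d18:-→d19:-→d20:-→d21:H4→d22:-→d23:-→d24:-→d25:-→d26:-→d27:-→d28:H3→d29:- -> H3
  lookup 76.0.0.4: bits 0100110 walk d0:H2→d1:-→d2:-→d3:-→d4:-→d5:-→d6:H4→d7:- -> H4
  - 76.0.0.0/6 clear@6

== LOOKUPS ==
["H5","H5","H5","H3","H2","H3","H4","H5","H3","H2","H5","H2","H3","H4"]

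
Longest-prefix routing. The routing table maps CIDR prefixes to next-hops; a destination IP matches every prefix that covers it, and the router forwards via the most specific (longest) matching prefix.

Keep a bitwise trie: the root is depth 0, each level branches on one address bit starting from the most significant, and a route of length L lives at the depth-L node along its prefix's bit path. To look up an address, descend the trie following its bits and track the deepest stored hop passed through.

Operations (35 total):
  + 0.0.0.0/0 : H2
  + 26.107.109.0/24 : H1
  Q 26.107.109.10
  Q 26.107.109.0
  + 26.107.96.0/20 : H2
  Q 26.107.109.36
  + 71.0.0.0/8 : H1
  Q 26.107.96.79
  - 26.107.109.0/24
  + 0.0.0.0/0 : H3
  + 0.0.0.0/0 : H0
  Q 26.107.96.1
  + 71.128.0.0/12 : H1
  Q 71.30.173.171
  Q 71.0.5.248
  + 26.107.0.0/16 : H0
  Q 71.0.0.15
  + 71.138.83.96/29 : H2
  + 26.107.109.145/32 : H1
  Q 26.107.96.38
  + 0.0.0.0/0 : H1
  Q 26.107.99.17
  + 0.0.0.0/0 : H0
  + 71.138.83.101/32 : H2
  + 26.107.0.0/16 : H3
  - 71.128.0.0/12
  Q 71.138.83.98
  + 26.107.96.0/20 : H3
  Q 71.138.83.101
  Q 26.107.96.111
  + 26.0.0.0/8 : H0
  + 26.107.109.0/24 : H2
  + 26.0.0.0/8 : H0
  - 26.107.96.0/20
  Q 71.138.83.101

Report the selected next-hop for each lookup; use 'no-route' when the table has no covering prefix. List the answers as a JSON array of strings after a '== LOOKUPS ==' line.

Apply in order:
  + 0.0.0.0/0 (H2) depth=0
  + 26.107.109.0/24 (H1) depth=24
  lookup 26.107.109.10: bits 000110100110101101101101 walk d0:H2→d1:-→d2:-→d3:-→d4:-→d5:-→d6:-→d7:-→d8:-→d9:-→d10:-→d11:-→d12:-→d13:-→d14:-→d15:-→d16:-→d17:-→d18:-→d19:-→d20:-→d21:-→d22:-→d23:-→d24:H1 -> H1
  lookup 26.107.109.0: bits 000110100110101101101101 walk d0:H2→d1:-→d2:-→d3:-→d4:-→d5:-→d6:-→d7:-→d8:-→d9:-→d10:-→d11:-→d12:-→d13:-→d14:-→d15:-→d16:-→d17:-→d18:-→d19:-→d20:-→d21:-→d22:-→d23:-→d24:H1 -> H1
  + 26.107.96.0/20 (H2) depth=20
  lookup 26.107.109.36: bits 000110100110101101101101 walk d0:H2→d1:-→d2:-→d3:-→d4:-→d5:-→d6:-→d7:-→d8:-→d9:-→d10:-→d11:-→d12:-→d13:-→d14:-→d15:-→d16:-→d17:-→d18:-→d19:-→d20:H2→d21:-→d22:-→d23:-→d24:H1 -> H1
  + 71.0.0.0/8 (H1) depth=8
  lookup 26.107.96.79: bits 00011010011010110110 walk d0:H2→d1:-→d2:-→d3:-→d4:-→d5:-→d6:-→d7:-→d8:-→d9:-→d10:-→d11:-→d12:-→d13:-→d14:-→d15:-→d16:-→d17:-→d18:-→d19:-→d20:H2 -> H2
  del 26.107.109.0/24 (clear depth 24)
  + 0.0.0.0/0 (H3) depth=0
  + 0.0.0.0/0 (H0) depth=0
  lookup 26.107.96.1: bits 00011010011010110110 walk d0:H0→d1:-→d2:-→d3:-→d4:-→d5:-→d6:-→d7:-→d8:-→d9:-→d10:-→d11:-→d12:-→d13:-→d14:-→d15:-→d16:-→d17:-→d18:-→d19:-→d20:H2 -> H2
  + 71.128.0.0/12 (H1) depth=12
  lookup 71.30.173.171: bits 01000111 walk d0:H0→d1:-→d2:-→d3:-→d4:-→d5:-→d6:-→d7:-→d8:H1 -> H1
  lookup 71.0.5.248: bits 01000111 walk d0:H0→d1:-→d2:-→d3:-→d4:-→d5:-→d6:-→d7:-→d8:H1 -> H1
  + 26.107.0.0/16 (H0) depth=16
  lookup 71.0.0.15: bits 01000111 walk d0:H0→d1:-→d2:-→d3:-→d4:-→d5:-→d6:-→d7:-→d8:H1 -> H1
  + 71.138.83.96/29 (H2) depth=29
  + 26.107.109.145/32 (H1) depth=32
  lookup 26.107.96.38: bits 00011010011010110110 walk d0:H0→d1:-→d2:-→d3:-→d4:-→d5:-→d6:-→d7:-→d8:-→d9:-→d10:-→d11:-→d12:-→d13:-→d14:-→d15:-→d16:H0→d17:-→d18:-→d19:-→d20:H2 -> H2
  + 0.0.0.0/0 (H1) depth=0
  lookup 26.107.99.17: bits 00011010011010110110 walk d0:H1→d1:-→d2:-→d3:-→d4:-→d5:-→d6:-→d7:-→d8:-→d9:-→d10:-→d11:-→d12:-→d13:-→d14:-→d15:-→d16:H0→d17:-→d18:-→d19:-→d20:H2 -> H2
  + 0.0.0.0/0 (H0) depth=0
  + 71.138.83.101/32 (H2) depth=32
  + 26.107.0.0/16 (H3) depth=16
  del 71.128.0.0/12 (clear depth 12)
  lookup 71.138.83.98: bits 01000111100010100101001101100 walk d0:H0→d1:-→d2:-→d3:-→d4:-→d5:-→d6:-→d7:-→d8:H1→d9:-→d10:-→d11:-→d12:-→d13:-→d14:-→d15:-→d16:-→d17:-→d18:-→d19:-→d20:-→d21:-→d22:-→d23:-→d24:-→d25:-→d26:-→d27:-→d28:-→d29:H2 -> H2
  + 26.107.96.0/20 (H3) depth=20
  lookup 71.138.83.101: bits 01000111100010100101001101100101 walk d0:H0→d1:-→d2:-→d3:-→d4:-→d5:-→d6:-→d7:-→d8:H1→d9:-→d10:-→d11:-→d12:-→d13:-→d14:-→d15:-→d16:-→d17:-→d18:-→d19:-→d20:-→d21:-→d22:-→d23:-→d24:-→d25:-→d26:-→d27:-→d28:-→d29:H2→d30:-→d31:-→d32:H2 -> H2
  lookup 26.107.96.111: bits 00011010011010110110 walk d0:H0→d1:-→d2:-→d3:-→d4:-→d5:-→d6:-→d7:-→d8:-→d9:-→d10:-→d11:-→d12:-→d13:-→d14:-→d15:-→d16:H3→d17:-→d18:-→d19:-→d20:H3 -> H3
  + 26.0.0.0/8 (H0) depth=8
  + 26.107.109.0/24 (H2) depth=24
  + 26.0.0.0/8 (H0) depth=8
  del 26.107.96.0/20 (clear depth 20)
  lookup 71.138.83.101: bits 01000111100010100101001101100101 walk d0:H0→d1:-→d2:-→d3:-→d4:-→d5:-→d6:-→d7:-→d8:H1→d9:-→d10:-→d11:-→d12:-→d13:-→d14:-→d15:-→d16:-→d17:-→d18:-→d19:-→d20:-→d21:-→d22:-→d23:-→d24:-→d25:-→d26:-→d27:-→d28:-→d29:H2→d30:-→d31:-→d32:H2 -> H2

== LOOKUPS ==
["H1","H1","H1","H2","H2","H1","H1","H1","H2","H2","H2","H2","H3","H2"]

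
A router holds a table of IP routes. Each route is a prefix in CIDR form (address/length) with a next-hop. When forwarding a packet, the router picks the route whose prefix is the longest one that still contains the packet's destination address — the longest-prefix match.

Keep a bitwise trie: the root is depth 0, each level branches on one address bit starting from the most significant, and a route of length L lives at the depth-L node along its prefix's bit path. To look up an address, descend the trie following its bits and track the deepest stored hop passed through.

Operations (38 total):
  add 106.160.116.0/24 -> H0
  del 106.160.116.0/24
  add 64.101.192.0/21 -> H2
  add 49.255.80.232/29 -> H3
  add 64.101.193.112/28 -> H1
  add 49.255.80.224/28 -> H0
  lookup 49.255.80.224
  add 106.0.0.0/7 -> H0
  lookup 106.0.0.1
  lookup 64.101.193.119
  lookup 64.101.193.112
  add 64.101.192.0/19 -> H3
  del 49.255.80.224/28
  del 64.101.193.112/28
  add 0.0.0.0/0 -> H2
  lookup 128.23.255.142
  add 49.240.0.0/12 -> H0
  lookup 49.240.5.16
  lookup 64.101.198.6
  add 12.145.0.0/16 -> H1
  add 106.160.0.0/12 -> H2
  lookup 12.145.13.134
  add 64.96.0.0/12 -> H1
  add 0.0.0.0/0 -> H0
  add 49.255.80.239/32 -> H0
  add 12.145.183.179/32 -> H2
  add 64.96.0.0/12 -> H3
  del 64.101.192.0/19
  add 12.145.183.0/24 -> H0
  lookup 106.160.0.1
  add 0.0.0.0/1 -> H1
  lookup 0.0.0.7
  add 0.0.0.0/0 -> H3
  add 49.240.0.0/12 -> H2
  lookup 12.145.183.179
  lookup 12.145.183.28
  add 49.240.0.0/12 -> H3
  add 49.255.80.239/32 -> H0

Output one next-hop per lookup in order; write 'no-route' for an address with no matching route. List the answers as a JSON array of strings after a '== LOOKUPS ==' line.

Process each operation:
  add 106.160.116.0/24 -> H0 at depth 24
  del 106.160.116.0/24 (clear depth 24)
  add 64.101.192.0/21 -> H2 at depth 21
  add 49.255.80.232/29 -> H3 at depth 29
  add 64.101.193.112/28 -> H1 at depth 28
  add 49.255.80.224/28 -> H0 at depth 28
  Q 49.255.80.224: descend 0011000111111111010100001110 ; hops seen [H0] ; pick H0
  add 106.0.0.0/7 -> H0 at depth 7
  Q 106.0.0.1: descend 01101010 ; hops seen [H0] ; pick H0
  Q 64.101.193.119: descend 0100000001100101110000010111 ; hops seen [H2,H1] ; pick H1
  Q 64.101.193.112: descend 0100000001100101110000010111 ; hops seen [H2,H1] ; pick H1
  add 64.101.192.0/19 -> H3 at depth 19
  del 49.255.80.224/28 (clear depth 28)
  del 64.101.193.112/28 (clear depth 28)
  add 0.0.0.0/0 -> H2 at depth 0
  Q 128.23.255.142: descend ε ; hops seen [H2] ; pick H2
  add 49.240.0.0/12 -> H0 at depth 12
  Q 49.240.5.16: descend 001100011111 ; hops seen [H2,H0] ; pick H0
  Q 64.101.198.6: descend 010000000110010111000 ; hops seen [H2,H3,H2] ; pick H2
  add 12.145.0.0/16 -> H1 at depth 16
  add 106.160.0.0/12 -> H2 at depth 12
  Q 12.145.13.134: descend 0000110010010001 ; hops seen [H2,H1] ; pick H1
  add 64.96.0.0/12 -> H1 at depth 12
  add 0.0.0.0/0 -> H0 at depth 0
  add 49.255.80.239/32 -> H0 at depth 32
  add 12.145.183.179/32 -> H2 at depth 32
  add 64.96.0.0/12 -> H3 at depth 12
  del 64.101.192.0/19 (clear depth 19)
  add 12.145.183.0/24 -> H0 at depth 24
  Q 106.160.0.1: descend 01101010101000000 ; hops seen [H0,H0,H2] ; pick H2
  add 0.0.0.0/1 -> H1 at depth 1
  Q 0.0.0.7: descend 0000 ; hops seen [H0,H1] ; pick H1
  add 0.0.0.0/0 -> H3 at depth 0
  add 49.240.0.0/12 -> H2 at depth 12
  Q 12.145.183.179: descend 00001100100100011011011110110011 ; hops seen [H3,H1,H1,H0,H2] ; pick H2
  Q 12.145.183.28: descend 000011001001000110110111 ; hops seen [H3,H1,H1,H0] ; pick H0
  add 49.240.0.0/12 -> H3 at depth 12
  add 49.255.80.239/32 -> H0 at depth 32

== LOOKUPS ==
["H0","H0","H1","H1","H2","H0","H2","H1","H2","H1","H2","H0"]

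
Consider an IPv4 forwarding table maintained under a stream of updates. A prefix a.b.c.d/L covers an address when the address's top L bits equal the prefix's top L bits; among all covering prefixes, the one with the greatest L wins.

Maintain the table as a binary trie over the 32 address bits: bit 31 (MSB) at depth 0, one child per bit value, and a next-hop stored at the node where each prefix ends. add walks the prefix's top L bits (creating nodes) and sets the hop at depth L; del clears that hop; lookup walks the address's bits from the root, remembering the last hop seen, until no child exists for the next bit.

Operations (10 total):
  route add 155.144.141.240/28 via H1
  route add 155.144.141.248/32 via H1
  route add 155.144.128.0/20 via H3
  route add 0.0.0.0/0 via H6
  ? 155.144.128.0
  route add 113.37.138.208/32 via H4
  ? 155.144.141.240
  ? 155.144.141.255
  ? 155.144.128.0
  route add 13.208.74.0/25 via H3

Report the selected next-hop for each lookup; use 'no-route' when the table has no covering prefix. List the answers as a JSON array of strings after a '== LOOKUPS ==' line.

Process each operation:
  + 155.144.141.240/28 (H1) depth=28
  + 155.144.141.248/32 (H1) depth=32
  + 155.144.128.0/20 (H3) depth=20
  + 0.0.0.0/0 (H6) depth=0
  ? 155.144.128.0  path d0:H6→d1:-→d2:-→d3:-→d4:-→d5:-→d6:-→d7:-→d8:-→d9:-→d10:-→d11:-→d12:-→d13:-→d14:-→d15:-→d16:-→d17:-→d18:-→d19:-→d20:H3  best=H3
  + 113.37.138.208/32 (H4) depth=32
  ? 155.144.141.240  path d0:H6→d1:-→d2:-→d3:-→d4:-→d5:-→d6:-→d7:-→d8:-→d9:-→d10:-→d11:-→d12:-→d13:-→d14:-→d15:-→d16:-→d17:-→d18:-→d19:-→d20:H3→d21:-→d22:-→d23:-→d24:-→d25:-→d26:-→d27:-→d28:H1  best=H1
  ? 155.144.141.255  path d0:H6→d1:-→d2:-→d3:-→d4:-→d5:-→d6:-→d7:-→d8:-→d9:-→d10:-→d11:-→d12:-→d13:-→d14:-→d15:-→d16:-→d17:-→d18:-→d19:-→d20:H3→d21:-→d22:-→d23:-→d24:-→d25:-→d26:-→d27:-→d28:H1→d29:-  best=H1
  ? 155.144.128.0  path d0:H6→d1:-→d2:-→d3:-→d4:-→d5:-→d6:-→d7:-→d8:-→d9:-→d10:-→d11:-→d12:-→d13:-→d14:-→d15:-→d16:-→d17:-→d18:-→d19:-→d20:H3  best=H3
  + 13.208.74.0/25 (H3) depth=25

== LOOKUPS ==
["H3","H1","H1","H3"]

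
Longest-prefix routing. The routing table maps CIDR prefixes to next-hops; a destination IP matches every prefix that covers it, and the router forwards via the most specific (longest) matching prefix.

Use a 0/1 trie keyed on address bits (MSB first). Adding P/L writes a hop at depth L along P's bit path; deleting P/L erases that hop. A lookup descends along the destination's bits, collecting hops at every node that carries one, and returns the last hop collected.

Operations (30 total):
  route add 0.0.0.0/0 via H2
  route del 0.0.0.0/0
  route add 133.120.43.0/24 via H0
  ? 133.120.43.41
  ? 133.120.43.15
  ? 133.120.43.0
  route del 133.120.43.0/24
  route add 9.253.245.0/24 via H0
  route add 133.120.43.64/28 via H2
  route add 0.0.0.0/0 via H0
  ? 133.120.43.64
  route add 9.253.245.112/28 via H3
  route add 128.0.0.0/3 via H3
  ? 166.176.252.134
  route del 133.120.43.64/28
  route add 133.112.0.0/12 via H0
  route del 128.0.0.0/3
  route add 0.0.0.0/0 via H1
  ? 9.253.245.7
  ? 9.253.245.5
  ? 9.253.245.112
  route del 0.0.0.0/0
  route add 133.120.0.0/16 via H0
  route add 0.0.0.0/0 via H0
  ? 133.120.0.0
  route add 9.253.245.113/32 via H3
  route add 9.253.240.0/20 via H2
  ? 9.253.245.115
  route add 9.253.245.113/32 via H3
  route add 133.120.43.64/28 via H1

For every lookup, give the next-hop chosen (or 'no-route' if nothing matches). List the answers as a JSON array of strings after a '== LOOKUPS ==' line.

Trace:
  + 0.0.0.0/0 (H2) depth=0
  - 0.0.0.0/0 clear@0
  + 133.120.43.0/24 (H0) depth=24
  Q 133.120.43.41: descend 100001010111100000101011 ; hops seen [H0] ; pick H0
  Q 133.120.43.15: descend 100001010111100000101011 ; hops seen [H0] ; pick H0
  Q 133.120.43.0: descend 100001010111100000101011 ; hops seen [H0] ; pick H0
  - 133.120.43.0/24 clear@24
  + 9.253.245.0/24 (H0) depth=24
  + 133.120.43.64/28 (H2) depth=28
  + 0.0.0.0/0 (H0) depth=0
  Q 133.120.43.64: descend 1000010101111000001010110100 ; hops seen [H0,H2] ; pick H2
  + 9.253.245.112/28 (H3) depth=28
  + 128.0.0.0/3 (H3) depth=3
  Q 166.176.252.134: descend 10 ; hops seen [H0] ; pick H0
  - 133.120.43.64/28 clear@28
  + 133.112.0.0/12 (H0) depth=12
  - 128.0.0.0/3 clear@3
  + 0.0.0.0/0 (H1) depth=0
  Q 9.253.245.7: descend 0000100111111101111101010 ; hops seen [H1,H0] ; pick H0
  Q 9.253.245.5: descend 0000100111111101111101010 ; hops seen [H1,H0] ; pick H0
  Q 9.253.245.112: descend 0000100111111101111101010111 ; hops seen [H1,H0,H3] ; pick H3
  - 0.0.0.0/0 clear@0
  + 133.120.0.0/16 (H0) depth=16
  + 0.0.0.0/0 (H0) depth=0
  Q 133.120.0.0: descend 100001010111100000 ; hops seen [H0,H0,H0] ; pick H0
  + 9.253.245.113/32 (H3) depth=32
  + 9.253.240.0/20 (H2) depth=20
  Q 9.253.245.115: descend 000010011111110111110101011100 ; hops seen [H0,H2,H0,H3] ; pick H3
  + 9.253.245.113/32 (H3) depth=32
  + 133.120.43.64/28 (H1) depth=28

== LOOKUPS ==
["H0","H0","H0","H2","H0","H0","H0","H3","H0","H3"]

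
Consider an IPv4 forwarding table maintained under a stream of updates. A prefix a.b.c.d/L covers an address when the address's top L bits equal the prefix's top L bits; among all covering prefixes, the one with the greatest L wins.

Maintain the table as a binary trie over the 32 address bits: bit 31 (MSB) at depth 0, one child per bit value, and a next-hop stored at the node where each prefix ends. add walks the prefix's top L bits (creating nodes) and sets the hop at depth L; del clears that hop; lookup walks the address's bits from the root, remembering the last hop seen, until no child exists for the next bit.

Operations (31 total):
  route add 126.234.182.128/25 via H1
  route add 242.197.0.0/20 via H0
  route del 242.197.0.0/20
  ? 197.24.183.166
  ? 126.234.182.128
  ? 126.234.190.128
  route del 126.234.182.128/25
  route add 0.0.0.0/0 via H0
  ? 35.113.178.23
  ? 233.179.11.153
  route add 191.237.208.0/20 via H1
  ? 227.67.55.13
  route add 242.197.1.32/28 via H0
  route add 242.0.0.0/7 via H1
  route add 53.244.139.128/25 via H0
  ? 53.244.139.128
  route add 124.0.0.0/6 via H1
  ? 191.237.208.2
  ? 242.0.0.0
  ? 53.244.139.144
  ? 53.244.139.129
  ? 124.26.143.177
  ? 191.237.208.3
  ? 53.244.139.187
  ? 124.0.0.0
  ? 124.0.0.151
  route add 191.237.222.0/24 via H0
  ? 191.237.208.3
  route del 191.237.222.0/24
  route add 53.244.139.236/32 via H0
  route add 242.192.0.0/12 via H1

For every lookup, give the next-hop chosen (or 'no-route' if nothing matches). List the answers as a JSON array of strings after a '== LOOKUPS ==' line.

Apply in order:
  add 126.234.182.128/25 -> H1 at depth 25
  add 242.197.0.0/20 -> H0 at depth 20
  - 242.197.0.0/20 clear@20
  lookup 197.24.183.166: bits 11 walk d0:-→d1:-→d2:- -> no-route
  lookup 126.234.182.128: bits 0111111011101010101101101 walk d0:-→d1:-→d2:-→d3:-→d4:-→d5:-→d6:-→d7:-→d8:-→d9:-→d10:-→d11:-→d12:-→d13:-→d14:-→d15:-→d16:-→d17:-→d18:-→d19:-→d20:-→d21:-→d22:-→d23:-→d24:-→d25:H1 -> H1
  lookup 126.234.190.128: bits 01111110111010101011 walk d0:-→d1:-→d2:-→d3:-→d4:-→d5:-→d6:-→d7:-→d8:-→d9:-→d10:-→d11:-→d12:-→d13:-→d14:-→d15:-→d16:-→d17:-→d18:-→d19:-→d20:- -> no-route
  - 126.234.182.128/25 clear@25
  add 0.0.0.0/0 -> H0 at depth 0
  lookup 35.113.178.23: bits 0 walk d0:H0→d1:- -> H0
  lookup 233.179.11.153: bits 111 walk d0:H0→d1:-→d2:-→d3:- -> H0
  add 191.237.208.0/20 -> H1 at depth 20
  lookup 227.67.55.13: bits 111 walk d0:H0→d1:-→d2:-→d3:- -> H0
  add 242.197.1.32/28 -> H0 at depth 28
  add 242.0.0.0/7 -> H1 at depth 7
  add 53.244.139.128/25 -> H0 at depth 25
  lookup 53.244.139.128: bits 0011010111110100100010111 walk d0:H0→d1:-→d2:-→d3:-→d4:-→d5:-→d6:-→d7:-→d8:-→d9:-→d10:-→d11:-→d12:-→d13:-→d14:-→d15:-→d16:-→d17:-→d18:-→d19:-→d20:-→d21:-→d22:-→d23:-→d24:-→d25:H0 -> H0
  add 124.0.0.0/6 -> H1 at depth 6
  lookup 191.237.208.2: bits 10111111111011011101 walk d0:H0→d1:-→d2:-→d3:-→d4:-→d5:-→d6:-→d7:-→d8:-→d9:-→d10:-→d11:-→d12:-→d13:-→d14:-→d15:-→d16:-→d17:-→d18:-→d19:-→d20:H1 -> H1
  lookup 242.0.0.0: bits 11110010 walk d0:H0→d1:-→d2:-→d3:-→d4:-→d5:-→d6:-→d7:H1→d8:- -> H1
  lookup 53.244.139.144: bits 0011010111110100100010111 walk d0:H0→d1:-→d2:-→d3:-→d4:-→d5:-→d6:-→d7:-→d8:-→d9:-→d10:-→d11:-→d12:-→d13:-→d14:-→d15:-→d16:-→d17:-→d18:-→d19:-→d20:-→d21:-→d22:-→d23:-→d24:-→d25:H0 -> H0
  lookup 53.244.139.129: bits 0011010111110100100010111 walk d0:H0→d1:-→d2:-→d3:-→d4:-→d5:-→d6:-→d7:-→d8:-→d9:-→d10:-→d11:-→d12:-→d13:-→d14:-→d15:-→d16:-→d17:-→d18:-→d19:-→d20:-→d21:-→d22:-→d23:-→d24:-→d25:H0 -> H0
  lookup 124.26.143.177: bits 011111 walk d0:H0→d1:-→d2:-→d3:-→d4:-→d5:-→d6:H1 -> H1
  lookup 191.237.208.3: bits 10111111111011011101 walk d0:H0→d1:-→d2:-→d3:-→d4:-→d5:-→d6:-→d7:-→d8:-→d9:-→d10:-→d11:-→d12:-→d13:-→d14:-→d15:-→d16:-→d17:-→d18:-→d19:-→d20:H1 -> H1
  lookup 53.244.139.187: bits 0011010111110100100010111 walk d0:H0→d1:-→d2:-→d3:-→d4:-→d5:-→d6:-→d7:-→d8:-→d9:-→d10:-→d11:-→d12:-→d13:-→d14:-→d15:-→d16:-→d17:-→d18:-→d19:-→d20:-→d21:-→d22:-→d23:-→d24:-→d25:H0 -> H0
  lookup 124.0.0.0: bits 011111 walk d0:H0→d1:-→d2:-→d3:-→d4:-→d5:-→d6:H1 -> H1
  lookup 124.0.0.151: bits 011111 walk d0:H0→d1:-→d2:-→d3:-→d4:-→d5:-→d6:H1 -> H1
  add 191.237.222.0/24 -> H0 at depth 24
  lookup 191.237.208.3: bits 10111111111011011101 walk d0:H0→d1:-→d2:-→d3:-→d4:-→d5:-→d6:-→d7:-→d8:-→d9:-→d10:-→d11:-→d12:-→d13:-→d14:-→d15:-→d16:-→d17:-→d18:-→d19:-→d20:H1 -> H1
  - 191.237.222.0/24 clear@24
  add 53.244.139.236/32 -> H0 at depth 32
  add 242.192.0.0/12 -> H1 at depth 12

== LOOKUPS ==
["no-route","H1","no-route","H0","H0","H0","H0","H1","H1","H0","H0","H1","H1","H0","H1","H1","H1"]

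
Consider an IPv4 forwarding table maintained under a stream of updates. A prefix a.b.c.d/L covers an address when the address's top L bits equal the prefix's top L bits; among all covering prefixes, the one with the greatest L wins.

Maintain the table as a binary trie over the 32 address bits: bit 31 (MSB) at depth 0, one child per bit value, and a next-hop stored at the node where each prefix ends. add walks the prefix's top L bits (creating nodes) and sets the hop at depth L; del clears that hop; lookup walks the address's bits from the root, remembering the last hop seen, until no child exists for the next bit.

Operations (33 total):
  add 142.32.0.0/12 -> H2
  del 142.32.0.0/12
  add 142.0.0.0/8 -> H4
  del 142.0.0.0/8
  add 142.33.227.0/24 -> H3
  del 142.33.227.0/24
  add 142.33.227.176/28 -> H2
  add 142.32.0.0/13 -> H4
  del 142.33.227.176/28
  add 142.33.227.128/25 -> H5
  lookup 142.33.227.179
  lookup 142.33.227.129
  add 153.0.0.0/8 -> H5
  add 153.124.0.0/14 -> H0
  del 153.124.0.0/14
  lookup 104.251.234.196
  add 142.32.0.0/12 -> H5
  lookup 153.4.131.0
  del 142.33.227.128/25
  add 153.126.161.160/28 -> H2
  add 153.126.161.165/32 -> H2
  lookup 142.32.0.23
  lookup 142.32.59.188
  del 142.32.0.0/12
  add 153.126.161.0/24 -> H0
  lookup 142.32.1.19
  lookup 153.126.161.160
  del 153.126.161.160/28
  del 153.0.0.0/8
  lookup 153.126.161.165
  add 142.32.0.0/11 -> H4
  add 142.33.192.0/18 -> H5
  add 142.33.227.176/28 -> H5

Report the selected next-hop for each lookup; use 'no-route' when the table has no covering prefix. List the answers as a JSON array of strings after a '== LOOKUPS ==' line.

Process each operation:
  + 142.32.0.0/12 (H2) depth=12
  - 142.32.0.0/12 clear@12
  + 142.0.0.0/8 (H4) depth=8
  - 142.0.0.0/8 clear@8
  + 142.33.227.0/24 (H3) depth=24
  - 142.33.227.0/24 clear@24
  + 142.33.227.176/28 (H2) depth=28
  + 142.32.0.0/13 (H4) depth=13
  - 142.33.227.176/28 clear@28
  + 142.33.227.128/25 (H5) depth=25
  lookup 142.33.227.179: bits 1000111000100001111000111011 walk d0:-→d1:-→d2:-→d3:-→d4:-→d5:-→d6:-→d7:-→d8:-→d9:-→d10:-→d11:-→d12:-→d13:H4→d14:-→d15:-→d16:-→d17:-→d18:-→d19:-→d20:-→d21:-→d22:-→d23:-→d24:-→d25:H5→d26:-→d27:-→d28:- -> H5
  lookup 142.33.227.129: bits 10001110001000011110001110 walk d0:-→d1:-→d2:-→d3:-→d4:-→d5:-→d6:-→d7:-→d8:-→d9:-→d10:-→d11:-→d12:-→d13:H4→d14:-→d15:-→d16:-→d17:-→d18:-→d19:-→d20:-→d21:-→d22:-→d23:-→d24:-→d25:H5→d26:- -> H5
  + 153.0.0.0/8 (H5) depth=8
  + 153.124.0.0/14 (H0) depth=14
  - 153.124.0.0/14 clear@14
  lookup 104.251.234.196: bits ε walk d0:- -> no-route
  + 142.32.0.0/12 (H5) depth=12
  lookup 153.4.131.0: bits 100110010 walk d0:-→d1:-→d2:-→d3:-→d4:-→d5:-→d6:-→d7:-→d8:H5→d9:- -> H5
  - 142.33.227.128/25 clear@25
  + 153.126.161.160/28 (H2) depth=28
  + 153.126.161.165/32 (H2) depth=32
  lookup 142.32.0.23: bits 100011100010000 walk d0:-→d1:-→d2:-→d3:-→d4:-→d5:-→d6:-→d7:-→d8:-→d9:-→d10:-→d11:-→d12:H5→d13:H4→d14:-→d15:- -> H4
  lookup 142.32.59.188: bits 100011100010000 walk d0:-→d1:-→d2:-→d3:-→d4:-→d5:-→d6:-→d7:-→d8:-→d9:-→d10:-→d11:-→d12:H5→d13:H4→d14:-→d15:- -> H4
  - 142.32.0.0/12 clear@12
  + 153.126.161.0/24 (H0) depth=24
  lookup 142.32.1.19: bits 100011100010000 walk d0:-→d1:-→d2:-→d3:-→d4:-→d5:-→d6:-→d7:-→d8:-→d9:-→d10:-→d11:-→d12:-→d13:H4→d14:-→d15:- -> H4
  lookup 153.126.161.160: bits 10011001011111101010000110100 walk d0:-→d1:-→d2:-→d3:-→d4:-→d5:-→d6:-→d7:-→d8:H5→d9:-→d10:-→d11:-→d12:-→d13:-→d14:-→d15:-→d16:-→d17:-→d18:-→d19:-→d20:-→d21:-→d22:-→d23:-→d24:H0→d25:-→d26:-→d27:-→d28:H2→d29:- -> H2
  - 153.126.161.160/28 clear@28
  - 153.0.0.0/8 clear@8
  lookup 153.126.161.165: bits 10011001011111101010000110100101 walk d0:-→d1:-→d2:-→d3:-→d4:-→d5:-→d6:-→d7:-→d8:-→d9:-→d10:-→d11:-→d12:-→d13:-→d14:-→d15:-→d16:-→d17:-→d18:-→d19:-→d20:-→d21:-→d22:-→d23:-→d24:H0→d25:-→d26:-→d27:-→d28:-→d29:-→d30:-→d31:-→d32:H2 -> H2
  + 142.32.0.0/11 (H4) depth=11
  + 142.33.192.0/18 (H5) depth=18
  + 142.33.227.176/28 (H5) depth=28

== LOOKUPS ==
["H5","H5","no-route","H5","H4","H4","H4","H2","H2"]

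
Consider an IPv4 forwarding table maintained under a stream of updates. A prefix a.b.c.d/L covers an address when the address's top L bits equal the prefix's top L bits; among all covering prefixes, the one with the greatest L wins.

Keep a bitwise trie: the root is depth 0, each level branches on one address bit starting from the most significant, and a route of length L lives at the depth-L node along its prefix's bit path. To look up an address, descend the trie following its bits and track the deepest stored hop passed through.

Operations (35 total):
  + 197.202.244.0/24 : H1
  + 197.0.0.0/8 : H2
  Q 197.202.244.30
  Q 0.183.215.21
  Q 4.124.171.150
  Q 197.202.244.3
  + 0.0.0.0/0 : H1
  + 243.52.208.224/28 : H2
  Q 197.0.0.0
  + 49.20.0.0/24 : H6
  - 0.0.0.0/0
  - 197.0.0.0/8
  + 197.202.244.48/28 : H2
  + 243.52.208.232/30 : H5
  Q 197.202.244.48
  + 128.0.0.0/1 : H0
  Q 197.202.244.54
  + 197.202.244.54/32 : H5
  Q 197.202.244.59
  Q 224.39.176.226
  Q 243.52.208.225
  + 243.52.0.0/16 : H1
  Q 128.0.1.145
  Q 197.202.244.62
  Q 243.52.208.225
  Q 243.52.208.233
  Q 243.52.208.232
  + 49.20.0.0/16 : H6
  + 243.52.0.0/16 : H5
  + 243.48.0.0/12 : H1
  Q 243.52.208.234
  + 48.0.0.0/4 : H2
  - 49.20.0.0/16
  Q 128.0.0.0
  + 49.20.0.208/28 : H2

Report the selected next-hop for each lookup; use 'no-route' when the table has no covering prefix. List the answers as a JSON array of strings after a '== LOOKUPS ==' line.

Apply in order:
  + 197.202.244.0/24 (H1) depth=24
  + 197.0.0.0/8 (H2) depth=8
  Q 197.202.244.30: descend 110001011100101011110100 ; hops seen [H2,H1] ; pick H1
  Q 0.183.215.21: descend ε ; hops seen [∅] ; pick no-route
  Q 4.124.171.150: descend ε ; hops seen [∅] ; pick no-route
  Q 197.202.244.3: descend 110001011100101011110100 ; hops seen [H2,H1] ; pick H1
  + 0.0.0.0/0 (H1) depth=0
  + 243.52.208.224/28 (H2) depth=28
  Q 197.0.0.0: descend 11000101 ; hops seen [H1,H2] ; pick H2
  + 49.20.0.0/24 (H6) depth=24
  del 0.0.0.0/0 (clear depth 0)
  del 197.0.0.0/8 (clear depth 8)
  + 197.202.244.48/28 (H2) depth=28
  + 243.52.208.232/30 (H5) depth=30
  Q 197.202.244.48: descend 1100010111001010111101000011 ; hops seen [H1,H2] ; pick H2
  + 128.0.0.0/1 (H0) depth=1
  Q 197.202.244.54: descend 1100010111001010111101000011 ; hops seen [H0,H1,H2] ; pick H2
  + 197.202.244.54/32 (H5) depth=32
  Q 197.202.244.59: descend 1100010111001010111101000011 ; hops seen [H0,H1,H2] ; pick H2
  Q 224.39.176.226: descend 111 ; hops seen [H0] ; pick H0
  Q 243.52.208.225: descend 1111001100110100110100001110 ; hops seen [H0,H2] ; pick H2
  + 243.52.0.0/16 (H1) depth=16
  Q 128.0.1.145: descend 1 ; hops seen [H0] ; pick H0
  Q 197.202.244.62: descend 1100010111001010111101000011 ; hops seen [H0,H1,H2] ; pick H2
  Q 243.52.208.225: descend 1111001100110100110100001110 ; hops seen [H0,H1,H2] ; pick H2
  Q 243.52.208.233: descend 111100110011010011010000111010 ; hops seen [H0,H1,H2,H5] ; pick H5
  Q 243.52.208.232: descend 111100110011010011010000111010 ; hops seen [H0,H1,H2,H5] ; pick H5
  + 49.20.0.0/16 (H6) depth=16
  + 243.52.0.0/16 (H5) depth=16
  + 243.48.0.0/12 (H1) depth=12
  Q 243.52.208.234: descend 111100110011010011010000111010 ; hops seen [H0,H1,H5,H2,H5] ; pick H5
  + 48.0.0.0/4 (H2) depth=4
  del 49.20.0.0/16 (clear depth 16)
  Q 128.0.0.0: descend 1 ; hops seen [H0] ; pick H0
  + 49.20.0.208/28 (H2) depth=28

== LOOKUPS ==
["H1","no-route","no-route","H1","H2","H2","H2","H2","H0","H2","H0","H2","H2","H5","H5","H5","H0"]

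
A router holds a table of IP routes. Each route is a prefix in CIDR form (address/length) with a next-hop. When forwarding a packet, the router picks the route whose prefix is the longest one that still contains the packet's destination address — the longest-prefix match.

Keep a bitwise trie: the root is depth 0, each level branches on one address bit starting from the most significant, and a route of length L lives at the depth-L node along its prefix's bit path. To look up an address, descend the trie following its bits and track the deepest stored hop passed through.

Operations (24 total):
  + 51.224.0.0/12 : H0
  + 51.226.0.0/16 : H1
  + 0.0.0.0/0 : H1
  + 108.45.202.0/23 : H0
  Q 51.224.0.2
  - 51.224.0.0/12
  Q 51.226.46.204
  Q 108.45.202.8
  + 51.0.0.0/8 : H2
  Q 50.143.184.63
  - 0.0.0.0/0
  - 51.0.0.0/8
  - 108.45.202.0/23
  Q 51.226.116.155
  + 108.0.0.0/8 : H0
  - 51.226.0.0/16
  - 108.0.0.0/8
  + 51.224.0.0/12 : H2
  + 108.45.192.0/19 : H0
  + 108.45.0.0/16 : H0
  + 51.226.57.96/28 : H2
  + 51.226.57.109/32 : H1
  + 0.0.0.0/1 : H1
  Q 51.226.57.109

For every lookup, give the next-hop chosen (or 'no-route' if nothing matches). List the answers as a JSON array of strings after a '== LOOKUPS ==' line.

Trace:
  + 51.224.0.0/12 (H0) depth=12
  + 51.226.0.0/16 (H1) depth=16
  + 0.0.0.0/0 (H1) depth=0
  + 108.45.202.0/23 (H0) depth=23
  ? 51.224.0.2  path d0:H1→d1:-→d2:-→d3:-→d4:-→d5:-→d6:-→d7:-→d8:-→d9:-→d10:-→d11:-→d12:H0→d13:-→d14:-  best=H0
  del 51.224.0.0/12 (clear depth 12)
  ? 51.226.46.204  path d0:H1→d1:-→d2:-→d3:-→d4:-→d5:-→d6:-→d7:-→d8:-→d9:-→d10:-→d11:-→d12:-→d13:-→d14:-→d15:-→d16:H1  best=H1
  ? 108.45.202.8  path d0:H1→d1:-→d2:-→d3:-→d4:-→d5:-→d6:-→d7:-→d8:-→d9:-→d10:-→d11:-→d12:-→d13:-→d14:-→d15:-→d16:-→d17:-→d18:-→d19:-→d20:-→d21:-→d22:-→d23:H0  best=H0
  + 51.0.0.0/8 (H2) depth=8
  ? 50.143.184.63  path d0:H1→d1:-→d2:-→d3:-→d4:-→d5:-→d6:-→d7:-  best=H1
  del 0.0.0.0/0 (clear depth 0)
  del 51.0.0.0/8 (clear depth 8)
  del 108.45.202.0/23 (clear depth 23)
  ? 51.226.116.155  path d0:-→d1:-→d2:-→d3:-→d4:-→d5:-→d6:-→d7:-→d8:-→d9:-→d10:-→d11:-→d12:-→d13:-→d14:-→d15:-→d16:H1  best=H1
  + 108.0.0.0/8 (H0) depth=8
  del 51.226.0.0/16 (clear depth 16)
  del 108.0.0.0/8 (clear depth 8)
  + 51.224.0.0/12 (H2) depth=12
  + 108.45.192.0/19 (H0) depth=19
  + 108.45.0.0/16 (H0) depth=16
  + 51.226.57.96/28 (H2) depth=28
  + 51.226.57.109/32 (H1) depth=32
  + 0.0.0.0/1 (H1) depth=1
  ? 51.226.57.109  path d0:-→d1:H1→d2:-→d3:-→d4:-→d5:-→d6:-→d7:-→d8:-→d9:-→d10:-→d11:-→d12:H2→d13:-→d14:-→d15:-→d16:-→d17:-→d18:-→d19:-→d20:-→d21:-→d22:-→d23:-→d24:-→d25:-→d26:-→d27:-→d28:H2→d29:-→d30:-→d31:-→d32:H1  best=H1

== LOOKUPS ==
["H0","H1","H0","H1","H1","H1"]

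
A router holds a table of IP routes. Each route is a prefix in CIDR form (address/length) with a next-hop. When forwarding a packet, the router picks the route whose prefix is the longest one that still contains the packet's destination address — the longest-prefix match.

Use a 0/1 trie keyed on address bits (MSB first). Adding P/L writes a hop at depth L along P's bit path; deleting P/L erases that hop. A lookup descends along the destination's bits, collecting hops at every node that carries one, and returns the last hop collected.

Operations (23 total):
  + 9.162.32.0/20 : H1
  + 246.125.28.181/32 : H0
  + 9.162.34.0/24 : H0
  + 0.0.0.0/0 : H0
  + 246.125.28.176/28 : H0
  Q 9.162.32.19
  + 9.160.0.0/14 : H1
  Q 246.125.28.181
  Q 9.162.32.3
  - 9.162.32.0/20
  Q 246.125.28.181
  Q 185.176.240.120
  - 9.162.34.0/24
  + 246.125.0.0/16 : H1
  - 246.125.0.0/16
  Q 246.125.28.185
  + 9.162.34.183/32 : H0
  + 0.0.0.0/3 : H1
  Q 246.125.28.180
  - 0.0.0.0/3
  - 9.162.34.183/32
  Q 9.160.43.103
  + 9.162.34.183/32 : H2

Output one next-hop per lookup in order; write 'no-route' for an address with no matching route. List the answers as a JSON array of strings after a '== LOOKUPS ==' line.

Trace:
  add 9.162.32.0/20 -> H1 at depth 20
  add 246.125.28.181/32 -> H0 at depth 32
  add 9.162.34.0/24 -> H0 at depth 24
  add 0.0.0.0/0 -> H0 at depth 0
  add 246.125.28.176/28 -> H0 at depth 28
  lookup 9.162.32.19: bits 0000100110100010001000 walk d0:H0→d1:-→d2:-→d3:-→d4:-→d5:-→d6:-→d7:-→d8:-→d9:-→d10:-→d11:-→d12:-→d13:-→d14:-→d15:-→d16:-→d17:-→d18:-→d19:-→d20:H1→d21:-→d22:- -> H1
  add 9.160.0.0/14 -> H1 at depth 14
  lookup 246.125.28.181: bits 11110110011111010001110010110101 walk d0:H0→d1:-→d2:-→d3:-→d4:-→d5:-→d6:-→d7:-→d8:-→d9:-→d10:-→d11:-→d12:-→d13:-→d14:-→d15:-→d16:-→d17:-→d18:-→d19:-→d20:-→d21:-→d22:-→d23:-→d24:-→d25:-→d26:-→d27:-→d28:H0→d29:-→d30:-→d31:-→d32:H0 -> H0
  lookup 9.162.32.3: bits 0000100110100010001000 walk d0:H0→d1:-→d2:-→d3:-→d4:-→d5:-→d6:-→d7:-→d8:-→d9:-→d10:-→d11:-→d12:-→d13:-→d14:H1→d15:-→d16:-→d17:-→d18:-→d19:-→d20:H1→d21:-→d22:- -> H1
  - 9.162.32.0/20 clear@20
  lookup 246.125.28.181: bits 11110110011111010001110010110101 walk d0:H0→d1:-→d2:-→d3:-→d4:-→d5:-→d6:-→d7:-→d8:-→d9:-→d10:-→d11:-→d12:-→d13:-→d14:-→d15:-→d16:-→d17:-→d18:-→d19:-→d20:-→d21:-→d22:-→d23:-→d24:-→d25:-→d26:-→d27:-→d28:H0→d29:-→d30:-→d31:-→d32:H0 -> H0
  lookup 185.176.240.120: bits 1 walk d0:H0→d1:- -> H0
  - 9.162.34.0/24 clear@24
  add 246.125.0.0/16 -> H1 at depth 16
  - 246.125.0.0/16 clear@16
  lookup 246.125.28.185: bits 1111011001111101000111001011 walk d0:H0→d1:-→d2:-→d3:-→d4:-→d5:-→d6:-→d7:-→d8:-→d9:-→d10:-→d11:-→d12:-→d13:-→d14:-→d15:-→d16:-→d17:-→d18:-→d19:-→d20:-→d21:-→d22:-→d23:-→d24:-→d25:-→d26:-→d27:-→d28:H0 -> H0
  add 9.162.34.183/32 -> H0 at depth 32
  add 0.0.0.0/3 -> H1 at depth 3
  lookup 246.125.28.180: bits 1111011001111101000111001011010 walk d0:H0→d1:-→d2:-→d3:-→d4:-→d5:-→d6:-→d7:-→d8:-→d9:-→d10:-→d11:-→d12:-→d13:-→d14:-→d15:-→d16:-→d17:-→d18:-→d19:-→d20:-→d21:-→d22:-→d23:-→d24:-→d25:-→d26:-→d27:-→d28:H0→d29:-→d30:-→d31:- -> H0
  - 0.0.0.0/3 clear@3
  - 9.162.34.183/32 clear@32
  lookup 9.160.43.103: bits 00001001101000 walk d0:H0→d1:-→d2:-→d3:-→d4:-→d5:-→d6:-→d7:-→d8:-→d9:-→d10:-→d11:-→d12:-→d13:-→d14:H1 -> H1
  add 9.162.34.183/32 -> H2 at depth 32

== LOOKUPS ==
["H1","H0","H1","H0","H0","H0","H0","H1"]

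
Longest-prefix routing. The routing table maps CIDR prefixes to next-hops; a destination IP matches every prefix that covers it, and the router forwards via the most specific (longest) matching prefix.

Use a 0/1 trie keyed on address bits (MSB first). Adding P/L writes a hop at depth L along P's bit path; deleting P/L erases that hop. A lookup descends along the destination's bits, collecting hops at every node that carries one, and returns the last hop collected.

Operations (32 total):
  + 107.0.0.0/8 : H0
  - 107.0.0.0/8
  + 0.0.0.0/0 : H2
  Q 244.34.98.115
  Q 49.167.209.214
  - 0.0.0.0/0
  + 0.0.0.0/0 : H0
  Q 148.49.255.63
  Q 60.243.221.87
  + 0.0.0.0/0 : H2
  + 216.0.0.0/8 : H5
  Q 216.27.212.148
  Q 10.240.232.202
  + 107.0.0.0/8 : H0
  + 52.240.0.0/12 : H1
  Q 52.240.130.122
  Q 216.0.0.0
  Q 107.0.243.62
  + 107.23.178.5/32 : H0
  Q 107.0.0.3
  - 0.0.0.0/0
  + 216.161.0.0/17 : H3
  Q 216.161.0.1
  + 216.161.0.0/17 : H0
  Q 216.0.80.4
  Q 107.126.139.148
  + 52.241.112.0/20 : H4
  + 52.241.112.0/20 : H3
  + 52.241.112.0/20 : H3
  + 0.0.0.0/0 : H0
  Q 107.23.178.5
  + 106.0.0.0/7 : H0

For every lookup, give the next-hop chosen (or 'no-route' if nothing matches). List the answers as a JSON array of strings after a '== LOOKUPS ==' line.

Apply in order:
  add 107.0.0.0/8 -> H0 at depth 8
  - 107.0.0.0/8 clear@8
  add 0.0.0.0/0 -> H2 at depth 0
  lookup 244.34.98.115: bits ε walk d0:H2 -> H2
  lookup 49.167.209.214: bits 0 walk d0:H2→d1:- -> H2
  - 0.0.0.0/0 clear@0
  add 0.0.0.0/0 -> H0 at depth 0
  lookup 148.49.255.63: bits ε walk d0:H0 -> H0
  lookup 60.243.221.87: bits 0 walk d0:H0→d1:- -> H0
  add 0.0.0.0/0 -> H2 at depth 0
  add 216.0.0.0/8 -> H5 at depth 8
  lookup 216.27.212.148: bits 11011000 walk d0:H2→d1:-→d2:-→d3:-→d4:-→d5:-→d6:-→d7:-→d8:H5 -> H5
  lookup 10.240.232.202: bits 0 walk d0:H2→d1:- -> H2
  add 107.0.0.0/8 -> H0 at depth 8
  add 52.240.0.0/12 -> H1 at depth 12
  lookup 52.240.130.122: bits 001101001111 walk d0:H2→d1:-→d2:-→d3:-→d4:-→d5:-→d6:-→d7:-→d8:-→d9:-→d10:-→d11:-→d12:H1 -> H1
  lookup 216.0.0.0: bits 11011000 walk d0:H2→d1:-→d2:-→d3:-→d4:-→d5:-→d6:-→d7:-→d8:H5 -> H5
  lookup 107.0.243.62: bits 01101011 walk d0:H2→d1:-→d2:-→d3:-→d4:-→d5:-→d6:-→d7:-→d8:H0 -> H0
  add 107.23.178.5/32 -> H0 at depth 32
  lookup 107.0.0.3: bits 01101011000 walk d0:H2→d1:-→d2:-→d3:-→d4:-→d5:-→d6:-→d7:-→d8:H0→d9:-→d10:-→d11:- -> H0
  - 0.0.0.0/0 clear@0
  add 216.161.0.0/17 -> H3 at depth 17
  lookup 216.161.0.1: bits 11011000101000010 walk d0:-→d1:-→d2:-→d3:-→d4:-→d5:-→d6:-→d7:-→d8:H5→d9:-→d10:-→d11:-→d12:-→d13:-→d14:-→d15:-→d16:-→d17:H3 -> H3
  add 216.161.0.0/17 -> H0 at depth 17
  lookup 216.0.80.4: bits 11011000 walk d0:-→d1:-→d2:-→d3:-→d4:-→d5:-→d6:-→d7:-→d8:H5 -> H5
  lookup 107.126.139.148: bits 011010110 walk d0:-→d1:-→d2:-→d3:-→d4:-→d5:-→d6:-→d7:-→d8:H0→d9:- -> H0
  add 52.241.112.0/20 -> H4 at depth 20
  add 52.241.112.0/20 -> H3 at depth 20
  add 52.241.112.0/20 -> H3 at depth 20
  add 0.0.0.0/0 -> H0 at depth 0
  lookup 107.23.178.5: bits 01101011000101111011001000000101 walk d0:H0→d1:-→d2:-→d3:-→d4:-→d5:-→d6:-→d7:-→d8:H0→d9:-→d10:-→d11:-→d12:-→d13:-→d14:-→d15:-→d16:-→d17:-→d18:-→d19:-→d20:-→d21:-→d22:-→d23:-→d24:-→d25:-→d26:-→d27:-→d28:-→d29:-→d30:-→d31:-→d32:H0 -> H0
  add 106.0.0.0/7 -> H0 at depth 7

== LOOKUPS ==
["H2","H2","H0","H0","H5","H2","H1","H5","H0","H0","H3","H5","H0","H0"]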